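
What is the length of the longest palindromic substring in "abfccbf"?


Input: "abfccbf"
Checking substrings for palindromes:
  [3:5] "cc" (len 2) => palindrome
Longest palindromic substring: "cc" with length 2

2


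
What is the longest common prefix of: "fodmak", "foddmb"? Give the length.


Words: fodmak, foddmb
  Position 0: all 'f' => match
  Position 1: all 'o' => match
  Position 2: all 'd' => match
  Position 3: ('m', 'd') => mismatch, stop
LCP = "fod" (length 3)

3


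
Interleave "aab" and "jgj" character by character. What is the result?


Interleaving "aab" and "jgj":
  Position 0: 'a' from first, 'j' from second => "aj"
  Position 1: 'a' from first, 'g' from second => "ag"
  Position 2: 'b' from first, 'j' from second => "bj"
Result: ajagbj

ajagbj


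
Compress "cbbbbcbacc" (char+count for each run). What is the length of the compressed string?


Input: cbbbbcbacc
Runs:
  'c' x 1 => "c1"
  'b' x 4 => "b4"
  'c' x 1 => "c1"
  'b' x 1 => "b1"
  'a' x 1 => "a1"
  'c' x 2 => "c2"
Compressed: "c1b4c1b1a1c2"
Compressed length: 12

12


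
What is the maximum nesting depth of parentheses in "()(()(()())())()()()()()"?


Input: "()(()(()())())()()()()()"
Tracking depth:
  Position 0 '(': depth becomes 1
  Position 1 ')': depth becomes 0
  Position 2 '(': depth becomes 1
  Position 3 '(': depth becomes 2
  Position 4 ')': depth becomes 1
  Position 5 '(': depth becomes 2
  Position 6 '(': depth becomes 3
  Position 7 ')': depth becomes 2
  Position 8 '(': depth becomes 3
  Position 9 ')': depth becomes 2
  Position 10 ')': depth becomes 1
  Position 11 '(': depth becomes 2
  Position 12 ')': depth becomes 1
  Position 13 ')': depth becomes 0
  Position 14 '(': depth becomes 1
  Position 15 ')': depth becomes 0
  Position 16 '(': depth becomes 1
  Position 17 ')': depth becomes 0
  Position 18 '(': depth becomes 1
  Position 19 ')': depth becomes 0
  Position 20 '(': depth becomes 1
  Position 21 ')': depth becomes 0
  Position 22 '(': depth becomes 1
  Position 23 ')': depth becomes 0
Maximum depth reached: 3

3


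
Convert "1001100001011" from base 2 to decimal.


Input: "1001100001011" in base 2
Positional expansion:
  Digit '1' (value 1) x 2^12 = 4096
  Digit '0' (value 0) x 2^11 = 0
  Digit '0' (value 0) x 2^10 = 0
  Digit '1' (value 1) x 2^9 = 512
  Digit '1' (value 1) x 2^8 = 256
  Digit '0' (value 0) x 2^7 = 0
  Digit '0' (value 0) x 2^6 = 0
  Digit '0' (value 0) x 2^5 = 0
  Digit '0' (value 0) x 2^4 = 0
  Digit '1' (value 1) x 2^3 = 8
  Digit '0' (value 0) x 2^2 = 0
  Digit '1' (value 1) x 2^1 = 2
  Digit '1' (value 1) x 2^0 = 1
Sum = 4875

4875


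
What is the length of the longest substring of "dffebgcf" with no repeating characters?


Input: "dffebgcf"
Sliding window (track last position of each char):
  Position 0 ('d'): window [0,0] length 1 -- new best
  Position 1 ('f'): window [0,1] length 2 -- new best
  Position 2 ('f'): repeat (last at 1), move window start to 2
  Position 2 ('f'): window [2,2] length 1
  Position 3 ('e'): window [2,3] length 2
  Position 4 ('b'): window [2,4] length 3 -- new best
  Position 5 ('g'): window [2,5] length 4 -- new best
  Position 6 ('c'): window [2,6] length 5 -- new best
  Position 7 ('f'): repeat (last at 2), move window start to 3
  Position 7 ('f'): window [3,7] length 5
Longest substring with no repeats: "febgc" with length 5

5


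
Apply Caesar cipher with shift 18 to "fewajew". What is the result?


Caesar cipher: shift "fewajew" by 18
  'f' (pos 5) + 18 = pos 23 = 'x'
  'e' (pos 4) + 18 = pos 22 = 'w'
  'w' (pos 22) + 18 = pos 14 = 'o'
  'a' (pos 0) + 18 = pos 18 = 's'
  'j' (pos 9) + 18 = pos 1 = 'b'
  'e' (pos 4) + 18 = pos 22 = 'w'
  'w' (pos 22) + 18 = pos 14 = 'o'
Result: xwosbwo

xwosbwo


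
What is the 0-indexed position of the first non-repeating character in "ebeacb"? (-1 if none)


Input: ebeacb
Character frequencies:
  'a': 1
  'b': 2
  'c': 1
  'e': 2
Scanning left to right for freq == 1:
  Position 0 ('e'): freq=2, skip
  Position 1 ('b'): freq=2, skip
  Position 2 ('e'): freq=2, skip
  Position 3 ('a'): unique! => answer = 3

3


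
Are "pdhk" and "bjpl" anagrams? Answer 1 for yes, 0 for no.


Strings: "pdhk", "bjpl"
Sorted first:  dhkp
Sorted second: bjlp
Differ at position 0: 'd' vs 'b' => not anagrams

0


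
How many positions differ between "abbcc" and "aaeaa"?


Comparing "abbcc" and "aaeaa" position by position:
  Position 0: 'a' vs 'a' => same
  Position 1: 'b' vs 'a' => DIFFER
  Position 2: 'b' vs 'e' => DIFFER
  Position 3: 'c' vs 'a' => DIFFER
  Position 4: 'c' vs 'a' => DIFFER
Positions that differ: 4

4


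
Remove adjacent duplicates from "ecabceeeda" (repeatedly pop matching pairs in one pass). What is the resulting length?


Input: ecabceeeda
Stack-based adjacent duplicate removal:
  Read 'e': push. Stack: e
  Read 'c': push. Stack: ec
  Read 'a': push. Stack: eca
  Read 'b': push. Stack: ecab
  Read 'c': push. Stack: ecabc
  Read 'e': push. Stack: ecabce
  Read 'e': matches stack top 'e' => pop. Stack: ecabc
  Read 'e': push. Stack: ecabce
  Read 'd': push. Stack: ecabced
  Read 'a': push. Stack: ecabceda
Final stack: "ecabceda" (length 8)

8


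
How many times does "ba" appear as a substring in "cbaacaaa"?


Searching for "ba" in "cbaacaaa"
Scanning each position:
  Position 0: "cb" => no
  Position 1: "ba" => MATCH
  Position 2: "aa" => no
  Position 3: "ac" => no
  Position 4: "ca" => no
  Position 5: "aa" => no
  Position 6: "aa" => no
Total occurrences: 1

1


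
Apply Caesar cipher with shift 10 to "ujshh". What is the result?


Caesar cipher: shift "ujshh" by 10
  'u' (pos 20) + 10 = pos 4 = 'e'
  'j' (pos 9) + 10 = pos 19 = 't'
  's' (pos 18) + 10 = pos 2 = 'c'
  'h' (pos 7) + 10 = pos 17 = 'r'
  'h' (pos 7) + 10 = pos 17 = 'r'
Result: etcrr

etcrr


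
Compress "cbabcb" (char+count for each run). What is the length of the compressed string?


Input: cbabcb
Runs:
  'c' x 1 => "c1"
  'b' x 1 => "b1"
  'a' x 1 => "a1"
  'b' x 1 => "b1"
  'c' x 1 => "c1"
  'b' x 1 => "b1"
Compressed: "c1b1a1b1c1b1"
Compressed length: 12

12


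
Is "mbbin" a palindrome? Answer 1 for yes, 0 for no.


Input: mbbin
Reversed: nibbm
  Compare pos 0 ('m') with pos 4 ('n'): MISMATCH
  Compare pos 1 ('b') with pos 3 ('i'): MISMATCH
Result: not a palindrome

0


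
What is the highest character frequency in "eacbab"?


Input: eacbab
Character counts:
  'a': 2
  'b': 2
  'c': 1
  'e': 1
Maximum frequency: 2

2


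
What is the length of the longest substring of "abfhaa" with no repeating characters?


Input: "abfhaa"
Sliding window (track last position of each char):
  Position 0 ('a'): window [0,0] length 1 -- new best
  Position 1 ('b'): window [0,1] length 2 -- new best
  Position 2 ('f'): window [0,2] length 3 -- new best
  Position 3 ('h'): window [0,3] length 4 -- new best
  Position 4 ('a'): repeat (last at 0), move window start to 1
  Position 4 ('a'): window [1,4] length 4
  Position 5 ('a'): repeat (last at 4), move window start to 5
  Position 5 ('a'): window [5,5] length 1
Longest substring with no repeats: "abfh" with length 4

4


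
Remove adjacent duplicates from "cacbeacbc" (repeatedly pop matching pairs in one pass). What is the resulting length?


Input: cacbeacbc
Stack-based adjacent duplicate removal:
  Read 'c': push. Stack: c
  Read 'a': push. Stack: ca
  Read 'c': push. Stack: cac
  Read 'b': push. Stack: cacb
  Read 'e': push. Stack: cacbe
  Read 'a': push. Stack: cacbea
  Read 'c': push. Stack: cacbeac
  Read 'b': push. Stack: cacbeacb
  Read 'c': push. Stack: cacbeacbc
Final stack: "cacbeacbc" (length 9)

9


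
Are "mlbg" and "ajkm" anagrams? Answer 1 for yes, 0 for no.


Strings: "mlbg", "ajkm"
Sorted first:  bglm
Sorted second: ajkm
Differ at position 0: 'b' vs 'a' => not anagrams

0


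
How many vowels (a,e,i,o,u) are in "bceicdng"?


Input: bceicdng
Checking each character:
  'b' at position 0: consonant
  'c' at position 1: consonant
  'e' at position 2: vowel (running total: 1)
  'i' at position 3: vowel (running total: 2)
  'c' at position 4: consonant
  'd' at position 5: consonant
  'n' at position 6: consonant
  'g' at position 7: consonant
Total vowels: 2

2


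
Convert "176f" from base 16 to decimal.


Input: "176f" in base 16
Positional expansion:
  Digit '1' (value 1) x 16^3 = 4096
  Digit '7' (value 7) x 16^2 = 1792
  Digit '6' (value 6) x 16^1 = 96
  Digit 'f' (value 15) x 16^0 = 15
Sum = 5999

5999


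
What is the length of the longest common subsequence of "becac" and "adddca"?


LCS of "becac" and "adddca"
DP table:
           a    d    d    d    c    a
      0    0    0    0    0    0    0
  b   0    0    0    0    0    0    0
  e   0    0    0    0    0    0    0
  c   0    0    0    0    0    1    1
  a   0    1    1    1    1    1    2
  c   0    1    1    1    1    2    2
LCS length = dp[5][6] = 2

2


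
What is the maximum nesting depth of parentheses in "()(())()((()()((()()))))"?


Input: "()(())()((()()((()()))))"
Tracking depth:
  Position 0 '(': depth becomes 1
  Position 1 ')': depth becomes 0
  Position 2 '(': depth becomes 1
  Position 3 '(': depth becomes 2
  Position 4 ')': depth becomes 1
  Position 5 ')': depth becomes 0
  Position 6 '(': depth becomes 1
  Position 7 ')': depth becomes 0
  Position 8 '(': depth becomes 1
  Position 9 '(': depth becomes 2
  Position 10 '(': depth becomes 3
  Position 11 ')': depth becomes 2
  Position 12 '(': depth becomes 3
  Position 13 ')': depth becomes 2
  Position 14 '(': depth becomes 3
  Position 15 '(': depth becomes 4
  Position 16 '(': depth becomes 5
  Position 17 ')': depth becomes 4
  Position 18 '(': depth becomes 5
  Position 19 ')': depth becomes 4
  Position 20 ')': depth becomes 3
  Position 21 ')': depth becomes 2
  Position 22 ')': depth becomes 1
  Position 23 ')': depth becomes 0
Maximum depth reached: 5

5


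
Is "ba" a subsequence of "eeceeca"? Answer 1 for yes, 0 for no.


Check if "ba" is a subsequence of "eeceeca"
Greedy scan:
  Position 0 ('e'): no match needed
  Position 1 ('e'): no match needed
  Position 2 ('c'): no match needed
  Position 3 ('e'): no match needed
  Position 4 ('e'): no match needed
  Position 5 ('c'): no match needed
  Position 6 ('a'): no match needed
Only matched 0/2 characters => not a subsequence

0


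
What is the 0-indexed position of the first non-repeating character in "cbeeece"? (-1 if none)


Input: cbeeece
Character frequencies:
  'b': 1
  'c': 2
  'e': 4
Scanning left to right for freq == 1:
  Position 0 ('c'): freq=2, skip
  Position 1 ('b'): unique! => answer = 1

1


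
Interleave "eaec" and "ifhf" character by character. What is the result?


Interleaving "eaec" and "ifhf":
  Position 0: 'e' from first, 'i' from second => "ei"
  Position 1: 'a' from first, 'f' from second => "af"
  Position 2: 'e' from first, 'h' from second => "eh"
  Position 3: 'c' from first, 'f' from second => "cf"
Result: eiafehcf

eiafehcf


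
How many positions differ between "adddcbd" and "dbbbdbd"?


Comparing "adddcbd" and "dbbbdbd" position by position:
  Position 0: 'a' vs 'd' => DIFFER
  Position 1: 'd' vs 'b' => DIFFER
  Position 2: 'd' vs 'b' => DIFFER
  Position 3: 'd' vs 'b' => DIFFER
  Position 4: 'c' vs 'd' => DIFFER
  Position 5: 'b' vs 'b' => same
  Position 6: 'd' vs 'd' => same
Positions that differ: 5

5


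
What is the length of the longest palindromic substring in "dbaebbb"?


Input: "dbaebbb"
Checking substrings for palindromes:
  [4:7] "bbb" (len 3) => palindrome
  [4:6] "bb" (len 2) => palindrome
  [5:7] "bb" (len 2) => palindrome
Longest palindromic substring: "bbb" with length 3

3


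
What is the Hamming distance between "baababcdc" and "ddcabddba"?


Comparing "baababcdc" and "ddcabddba" position by position:
  Position 0: 'b' vs 'd' => differ
  Position 1: 'a' vs 'd' => differ
  Position 2: 'a' vs 'c' => differ
  Position 3: 'b' vs 'a' => differ
  Position 4: 'a' vs 'b' => differ
  Position 5: 'b' vs 'd' => differ
  Position 6: 'c' vs 'd' => differ
  Position 7: 'd' vs 'b' => differ
  Position 8: 'c' vs 'a' => differ
Total differences (Hamming distance): 9

9


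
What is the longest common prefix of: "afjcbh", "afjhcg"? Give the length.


Words: afjcbh, afjhcg
  Position 0: all 'a' => match
  Position 1: all 'f' => match
  Position 2: all 'j' => match
  Position 3: ('c', 'h') => mismatch, stop
LCP = "afj" (length 3)

3


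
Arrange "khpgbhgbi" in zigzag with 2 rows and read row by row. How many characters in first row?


Zigzag "khpgbhgbi" into 2 rows:
Placing characters:
  'k' => row 0
  'h' => row 1
  'p' => row 0
  'g' => row 1
  'b' => row 0
  'h' => row 1
  'g' => row 0
  'b' => row 1
  'i' => row 0
Rows:
  Row 0: "kpbgi"
  Row 1: "hghb"
First row length: 5

5


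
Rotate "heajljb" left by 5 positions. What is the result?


Input: "heajljb", rotate left by 5
First 5 characters: "heajl"
Remaining characters: "jb"
Concatenate remaining + first: "jb" + "heajl" = "jbheajl"

jbheajl


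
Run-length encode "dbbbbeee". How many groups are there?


Input: dbbbbeee
Scanning for consecutive runs:
  Group 1: 'd' x 1 (positions 0-0)
  Group 2: 'b' x 4 (positions 1-4)
  Group 3: 'e' x 3 (positions 5-7)
Total groups: 3

3


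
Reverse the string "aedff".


Input: aedff
Reading characters right to left:
  Position 4: 'f'
  Position 3: 'f'
  Position 2: 'd'
  Position 1: 'e'
  Position 0: 'a'
Reversed: ffdea

ffdea


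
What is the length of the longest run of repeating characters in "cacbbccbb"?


Input: "cacbbccbb"
Scanning for longest run:
  Position 1 ('a'): new char, reset run to 1
  Position 2 ('c'): new char, reset run to 1
  Position 3 ('b'): new char, reset run to 1
  Position 4 ('b'): continues run of 'b', length=2
  Position 5 ('c'): new char, reset run to 1
  Position 6 ('c'): continues run of 'c', length=2
  Position 7 ('b'): new char, reset run to 1
  Position 8 ('b'): continues run of 'b', length=2
Longest run: 'b' with length 2

2


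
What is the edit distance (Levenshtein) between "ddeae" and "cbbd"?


Computing edit distance: "ddeae" -> "cbbd"
DP table:
           c    b    b    d
      0    1    2    3    4
  d   1    1    2    3    3
  d   2    2    2    3    3
  e   3    3    3    3    4
  a   4    4    4    4    4
  e   5    5    5    5    5
Edit distance = dp[5][4] = 5

5


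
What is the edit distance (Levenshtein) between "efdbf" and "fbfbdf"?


Computing edit distance: "efdbf" -> "fbfbdf"
DP table:
           f    b    f    b    d    f
      0    1    2    3    4    5    6
  e   1    1    2    3    4    5    6
  f   2    1    2    2    3    4    5
  d   3    2    2    3    3    3    4
  b   4    3    2    3    3    4    4
  f   5    4    3    2    3    4    4
Edit distance = dp[5][6] = 4

4


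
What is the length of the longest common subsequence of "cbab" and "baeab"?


LCS of "cbab" and "baeab"
DP table:
           b    a    e    a    b
      0    0    0    0    0    0
  c   0    0    0    0    0    0
  b   0    1    1    1    1    1
  a   0    1    2    2    2    2
  b   0    1    2    2    2    3
LCS length = dp[4][5] = 3

3


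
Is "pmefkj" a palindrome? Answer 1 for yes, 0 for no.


Input: pmefkj
Reversed: jkfemp
  Compare pos 0 ('p') with pos 5 ('j'): MISMATCH
  Compare pos 1 ('m') with pos 4 ('k'): MISMATCH
  Compare pos 2 ('e') with pos 3 ('f'): MISMATCH
Result: not a palindrome

0


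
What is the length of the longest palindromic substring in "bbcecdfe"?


Input: "bbcecdfe"
Checking substrings for palindromes:
  [2:5] "cec" (len 3) => palindrome
  [0:2] "bb" (len 2) => palindrome
Longest palindromic substring: "cec" with length 3

3


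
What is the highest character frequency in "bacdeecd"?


Input: bacdeecd
Character counts:
  'a': 1
  'b': 1
  'c': 2
  'd': 2
  'e': 2
Maximum frequency: 2

2


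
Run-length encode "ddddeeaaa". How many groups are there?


Input: ddddeeaaa
Scanning for consecutive runs:
  Group 1: 'd' x 4 (positions 0-3)
  Group 2: 'e' x 2 (positions 4-5)
  Group 3: 'a' x 3 (positions 6-8)
Total groups: 3

3


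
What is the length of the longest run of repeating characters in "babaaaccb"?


Input: "babaaaccb"
Scanning for longest run:
  Position 1 ('a'): new char, reset run to 1
  Position 2 ('b'): new char, reset run to 1
  Position 3 ('a'): new char, reset run to 1
  Position 4 ('a'): continues run of 'a', length=2
  Position 5 ('a'): continues run of 'a', length=3
  Position 6 ('c'): new char, reset run to 1
  Position 7 ('c'): continues run of 'c', length=2
  Position 8 ('b'): new char, reset run to 1
Longest run: 'a' with length 3

3


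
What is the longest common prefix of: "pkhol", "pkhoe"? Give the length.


Words: pkhol, pkhoe
  Position 0: all 'p' => match
  Position 1: all 'k' => match
  Position 2: all 'h' => match
  Position 3: all 'o' => match
  Position 4: ('l', 'e') => mismatch, stop
LCP = "pkho" (length 4)

4


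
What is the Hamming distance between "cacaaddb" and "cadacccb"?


Comparing "cacaaddb" and "cadacccb" position by position:
  Position 0: 'c' vs 'c' => same
  Position 1: 'a' vs 'a' => same
  Position 2: 'c' vs 'd' => differ
  Position 3: 'a' vs 'a' => same
  Position 4: 'a' vs 'c' => differ
  Position 5: 'd' vs 'c' => differ
  Position 6: 'd' vs 'c' => differ
  Position 7: 'b' vs 'b' => same
Total differences (Hamming distance): 4

4


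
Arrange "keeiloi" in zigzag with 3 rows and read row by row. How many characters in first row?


Zigzag "keeiloi" into 3 rows:
Placing characters:
  'k' => row 0
  'e' => row 1
  'e' => row 2
  'i' => row 1
  'l' => row 0
  'o' => row 1
  'i' => row 2
Rows:
  Row 0: "kl"
  Row 1: "eio"
  Row 2: "ei"
First row length: 2

2


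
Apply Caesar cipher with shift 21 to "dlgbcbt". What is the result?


Caesar cipher: shift "dlgbcbt" by 21
  'd' (pos 3) + 21 = pos 24 = 'y'
  'l' (pos 11) + 21 = pos 6 = 'g'
  'g' (pos 6) + 21 = pos 1 = 'b'
  'b' (pos 1) + 21 = pos 22 = 'w'
  'c' (pos 2) + 21 = pos 23 = 'x'
  'b' (pos 1) + 21 = pos 22 = 'w'
  't' (pos 19) + 21 = pos 14 = 'o'
Result: ygbwxwo

ygbwxwo


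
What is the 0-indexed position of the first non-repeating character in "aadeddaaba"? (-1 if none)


Input: aadeddaaba
Character frequencies:
  'a': 5
  'b': 1
  'd': 3
  'e': 1
Scanning left to right for freq == 1:
  Position 0 ('a'): freq=5, skip
  Position 1 ('a'): freq=5, skip
  Position 2 ('d'): freq=3, skip
  Position 3 ('e'): unique! => answer = 3

3


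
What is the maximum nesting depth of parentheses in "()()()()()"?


Input: "()()()()()"
Tracking depth:
  Position 0 '(': depth becomes 1
  Position 1 ')': depth becomes 0
  Position 2 '(': depth becomes 1
  Position 3 ')': depth becomes 0
  Position 4 '(': depth becomes 1
  Position 5 ')': depth becomes 0
  Position 6 '(': depth becomes 1
  Position 7 ')': depth becomes 0
  Position 8 '(': depth becomes 1
  Position 9 ')': depth becomes 0
Maximum depth reached: 1

1


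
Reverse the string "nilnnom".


Input: nilnnom
Reading characters right to left:
  Position 6: 'm'
  Position 5: 'o'
  Position 4: 'n'
  Position 3: 'n'
  Position 2: 'l'
  Position 1: 'i'
  Position 0: 'n'
Reversed: monnlin

monnlin


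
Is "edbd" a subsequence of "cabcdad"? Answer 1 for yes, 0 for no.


Check if "edbd" is a subsequence of "cabcdad"
Greedy scan:
  Position 0 ('c'): no match needed
  Position 1 ('a'): no match needed
  Position 2 ('b'): no match needed
  Position 3 ('c'): no match needed
  Position 4 ('d'): no match needed
  Position 5 ('a'): no match needed
  Position 6 ('d'): no match needed
Only matched 0/4 characters => not a subsequence

0


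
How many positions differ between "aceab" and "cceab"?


Comparing "aceab" and "cceab" position by position:
  Position 0: 'a' vs 'c' => DIFFER
  Position 1: 'c' vs 'c' => same
  Position 2: 'e' vs 'e' => same
  Position 3: 'a' vs 'a' => same
  Position 4: 'b' vs 'b' => same
Positions that differ: 1

1


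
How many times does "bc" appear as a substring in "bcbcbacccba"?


Searching for "bc" in "bcbcbacccba"
Scanning each position:
  Position 0: "bc" => MATCH
  Position 1: "cb" => no
  Position 2: "bc" => MATCH
  Position 3: "cb" => no
  Position 4: "ba" => no
  Position 5: "ac" => no
  Position 6: "cc" => no
  Position 7: "cc" => no
  Position 8: "cb" => no
  Position 9: "ba" => no
Total occurrences: 2

2


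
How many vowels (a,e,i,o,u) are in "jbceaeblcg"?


Input: jbceaeblcg
Checking each character:
  'j' at position 0: consonant
  'b' at position 1: consonant
  'c' at position 2: consonant
  'e' at position 3: vowel (running total: 1)
  'a' at position 4: vowel (running total: 2)
  'e' at position 5: vowel (running total: 3)
  'b' at position 6: consonant
  'l' at position 7: consonant
  'c' at position 8: consonant
  'g' at position 9: consonant
Total vowels: 3

3


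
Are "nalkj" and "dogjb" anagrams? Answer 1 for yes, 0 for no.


Strings: "nalkj", "dogjb"
Sorted first:  ajkln
Sorted second: bdgjo
Differ at position 0: 'a' vs 'b' => not anagrams

0


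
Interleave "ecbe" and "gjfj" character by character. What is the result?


Interleaving "ecbe" and "gjfj":
  Position 0: 'e' from first, 'g' from second => "eg"
  Position 1: 'c' from first, 'j' from second => "cj"
  Position 2: 'b' from first, 'f' from second => "bf"
  Position 3: 'e' from first, 'j' from second => "ej"
Result: egcjbfej

egcjbfej


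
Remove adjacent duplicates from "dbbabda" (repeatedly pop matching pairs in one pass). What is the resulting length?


Input: dbbabda
Stack-based adjacent duplicate removal:
  Read 'd': push. Stack: d
  Read 'b': push. Stack: db
  Read 'b': matches stack top 'b' => pop. Stack: d
  Read 'a': push. Stack: da
  Read 'b': push. Stack: dab
  Read 'd': push. Stack: dabd
  Read 'a': push. Stack: dabda
Final stack: "dabda" (length 5)

5


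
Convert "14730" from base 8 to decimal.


Input: "14730" in base 8
Positional expansion:
  Digit '1' (value 1) x 8^4 = 4096
  Digit '4' (value 4) x 8^3 = 2048
  Digit '7' (value 7) x 8^2 = 448
  Digit '3' (value 3) x 8^1 = 24
  Digit '0' (value 0) x 8^0 = 0
Sum = 6616

6616


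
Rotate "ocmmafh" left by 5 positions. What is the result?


Input: "ocmmafh", rotate left by 5
First 5 characters: "ocmma"
Remaining characters: "fh"
Concatenate remaining + first: "fh" + "ocmma" = "fhocmma"

fhocmma


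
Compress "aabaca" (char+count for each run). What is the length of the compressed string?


Input: aabaca
Runs:
  'a' x 2 => "a2"
  'b' x 1 => "b1"
  'a' x 1 => "a1"
  'c' x 1 => "c1"
  'a' x 1 => "a1"
Compressed: "a2b1a1c1a1"
Compressed length: 10

10


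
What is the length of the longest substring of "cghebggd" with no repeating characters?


Input: "cghebggd"
Sliding window (track last position of each char):
  Position 0 ('c'): window [0,0] length 1 -- new best
  Position 1 ('g'): window [0,1] length 2 -- new best
  Position 2 ('h'): window [0,2] length 3 -- new best
  Position 3 ('e'): window [0,3] length 4 -- new best
  Position 4 ('b'): window [0,4] length 5 -- new best
  Position 5 ('g'): repeat (last at 1), move window start to 2
  Position 5 ('g'): window [2,5] length 4
  Position 6 ('g'): repeat (last at 5), move window start to 6
  Position 6 ('g'): window [6,6] length 1
  Position 7 ('d'): window [6,7] length 2
Longest substring with no repeats: "cgheb" with length 5

5


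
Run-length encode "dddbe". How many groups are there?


Input: dddbe
Scanning for consecutive runs:
  Group 1: 'd' x 3 (positions 0-2)
  Group 2: 'b' x 1 (positions 3-3)
  Group 3: 'e' x 1 (positions 4-4)
Total groups: 3

3


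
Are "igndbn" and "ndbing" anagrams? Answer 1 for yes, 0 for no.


Strings: "igndbn", "ndbing"
Sorted first:  bdginn
Sorted second: bdginn
Sorted forms match => anagrams

1


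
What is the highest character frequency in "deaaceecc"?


Input: deaaceecc
Character counts:
  'a': 2
  'c': 3
  'd': 1
  'e': 3
Maximum frequency: 3

3


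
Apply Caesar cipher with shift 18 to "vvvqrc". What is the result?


Caesar cipher: shift "vvvqrc" by 18
  'v' (pos 21) + 18 = pos 13 = 'n'
  'v' (pos 21) + 18 = pos 13 = 'n'
  'v' (pos 21) + 18 = pos 13 = 'n'
  'q' (pos 16) + 18 = pos 8 = 'i'
  'r' (pos 17) + 18 = pos 9 = 'j'
  'c' (pos 2) + 18 = pos 20 = 'u'
Result: nnniju

nnniju


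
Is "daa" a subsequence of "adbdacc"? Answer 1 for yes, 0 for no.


Check if "daa" is a subsequence of "adbdacc"
Greedy scan:
  Position 0 ('a'): no match needed
  Position 1 ('d'): matches sub[0] = 'd'
  Position 2 ('b'): no match needed
  Position 3 ('d'): no match needed
  Position 4 ('a'): matches sub[1] = 'a'
  Position 5 ('c'): no match needed
  Position 6 ('c'): no match needed
Only matched 2/3 characters => not a subsequence

0


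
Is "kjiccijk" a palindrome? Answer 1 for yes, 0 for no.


Input: kjiccijk
Reversed: kjiccijk
  Compare pos 0 ('k') with pos 7 ('k'): match
  Compare pos 1 ('j') with pos 6 ('j'): match
  Compare pos 2 ('i') with pos 5 ('i'): match
  Compare pos 3 ('c') with pos 4 ('c'): match
Result: palindrome

1


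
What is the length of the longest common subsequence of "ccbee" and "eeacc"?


LCS of "ccbee" and "eeacc"
DP table:
           e    e    a    c    c
      0    0    0    0    0    0
  c   0    0    0    0    1    1
  c   0    0    0    0    1    2
  b   0    0    0    0    1    2
  e   0    1    1    1    1    2
  e   0    1    2    2    2    2
LCS length = dp[5][5] = 2

2


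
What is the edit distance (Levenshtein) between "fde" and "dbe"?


Computing edit distance: "fde" -> "dbe"
DP table:
           d    b    e
      0    1    2    3
  f   1    1    2    3
  d   2    1    2    3
  e   3    2    2    2
Edit distance = dp[3][3] = 2

2


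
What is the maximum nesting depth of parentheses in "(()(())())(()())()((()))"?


Input: "(()(())())(()())()((()))"
Tracking depth:
  Position 0 '(': depth becomes 1
  Position 1 '(': depth becomes 2
  Position 2 ')': depth becomes 1
  Position 3 '(': depth becomes 2
  Position 4 '(': depth becomes 3
  Position 5 ')': depth becomes 2
  Position 6 ')': depth becomes 1
  Position 7 '(': depth becomes 2
  Position 8 ')': depth becomes 1
  Position 9 ')': depth becomes 0
  Position 10 '(': depth becomes 1
  Position 11 '(': depth becomes 2
  Position 12 ')': depth becomes 1
  Position 13 '(': depth becomes 2
  Position 14 ')': depth becomes 1
  Position 15 ')': depth becomes 0
  Position 16 '(': depth becomes 1
  Position 17 ')': depth becomes 0
  Position 18 '(': depth becomes 1
  Position 19 '(': depth becomes 2
  Position 20 '(': depth becomes 3
  Position 21 ')': depth becomes 2
  Position 22 ')': depth becomes 1
  Position 23 ')': depth becomes 0
Maximum depth reached: 3

3


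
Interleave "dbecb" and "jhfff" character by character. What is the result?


Interleaving "dbecb" and "jhfff":
  Position 0: 'd' from first, 'j' from second => "dj"
  Position 1: 'b' from first, 'h' from second => "bh"
  Position 2: 'e' from first, 'f' from second => "ef"
  Position 3: 'c' from first, 'f' from second => "cf"
  Position 4: 'b' from first, 'f' from second => "bf"
Result: djbhefcfbf

djbhefcfbf


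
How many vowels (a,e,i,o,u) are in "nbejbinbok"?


Input: nbejbinbok
Checking each character:
  'n' at position 0: consonant
  'b' at position 1: consonant
  'e' at position 2: vowel (running total: 1)
  'j' at position 3: consonant
  'b' at position 4: consonant
  'i' at position 5: vowel (running total: 2)
  'n' at position 6: consonant
  'b' at position 7: consonant
  'o' at position 8: vowel (running total: 3)
  'k' at position 9: consonant
Total vowels: 3

3


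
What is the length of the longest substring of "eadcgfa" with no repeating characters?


Input: "eadcgfa"
Sliding window (track last position of each char):
  Position 0 ('e'): window [0,0] length 1 -- new best
  Position 1 ('a'): window [0,1] length 2 -- new best
  Position 2 ('d'): window [0,2] length 3 -- new best
  Position 3 ('c'): window [0,3] length 4 -- new best
  Position 4 ('g'): window [0,4] length 5 -- new best
  Position 5 ('f'): window [0,5] length 6 -- new best
  Position 6 ('a'): repeat (last at 1), move window start to 2
  Position 6 ('a'): window [2,6] length 5
Longest substring with no repeats: "eadcgf" with length 6

6


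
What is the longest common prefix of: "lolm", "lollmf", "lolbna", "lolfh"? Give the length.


Words: lolm, lollmf, lolbna, lolfh
  Position 0: all 'l' => match
  Position 1: all 'o' => match
  Position 2: all 'l' => match
  Position 3: ('m', 'l', 'b', 'f') => mismatch, stop
LCP = "lol" (length 3)

3


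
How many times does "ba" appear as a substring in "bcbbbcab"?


Searching for "ba" in "bcbbbcab"
Scanning each position:
  Position 0: "bc" => no
  Position 1: "cb" => no
  Position 2: "bb" => no
  Position 3: "bb" => no
  Position 4: "bc" => no
  Position 5: "ca" => no
  Position 6: "ab" => no
Total occurrences: 0

0


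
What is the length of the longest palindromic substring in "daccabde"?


Input: "daccabde"
Checking substrings for palindromes:
  [1:5] "acca" (len 4) => palindrome
  [2:4] "cc" (len 2) => palindrome
Longest palindromic substring: "acca" with length 4

4


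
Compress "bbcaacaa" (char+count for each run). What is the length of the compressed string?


Input: bbcaacaa
Runs:
  'b' x 2 => "b2"
  'c' x 1 => "c1"
  'a' x 2 => "a2"
  'c' x 1 => "c1"
  'a' x 2 => "a2"
Compressed: "b2c1a2c1a2"
Compressed length: 10

10


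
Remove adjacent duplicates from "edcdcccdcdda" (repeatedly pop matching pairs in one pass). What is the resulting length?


Input: edcdcccdcdda
Stack-based adjacent duplicate removal:
  Read 'e': push. Stack: e
  Read 'd': push. Stack: ed
  Read 'c': push. Stack: edc
  Read 'd': push. Stack: edcd
  Read 'c': push. Stack: edcdc
  Read 'c': matches stack top 'c' => pop. Stack: edcd
  Read 'c': push. Stack: edcdc
  Read 'd': push. Stack: edcdcd
  Read 'c': push. Stack: edcdcdc
  Read 'd': push. Stack: edcdcdcd
  Read 'd': matches stack top 'd' => pop. Stack: edcdcdc
  Read 'a': push. Stack: edcdcdca
Final stack: "edcdcdca" (length 8)

8


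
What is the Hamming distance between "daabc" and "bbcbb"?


Comparing "daabc" and "bbcbb" position by position:
  Position 0: 'd' vs 'b' => differ
  Position 1: 'a' vs 'b' => differ
  Position 2: 'a' vs 'c' => differ
  Position 3: 'b' vs 'b' => same
  Position 4: 'c' vs 'b' => differ
Total differences (Hamming distance): 4

4


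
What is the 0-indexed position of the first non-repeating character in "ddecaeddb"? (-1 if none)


Input: ddecaeddb
Character frequencies:
  'a': 1
  'b': 1
  'c': 1
  'd': 4
  'e': 2
Scanning left to right for freq == 1:
  Position 0 ('d'): freq=4, skip
  Position 1 ('d'): freq=4, skip
  Position 2 ('e'): freq=2, skip
  Position 3 ('c'): unique! => answer = 3

3


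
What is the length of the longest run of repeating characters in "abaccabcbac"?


Input: "abaccabcbac"
Scanning for longest run:
  Position 1 ('b'): new char, reset run to 1
  Position 2 ('a'): new char, reset run to 1
  Position 3 ('c'): new char, reset run to 1
  Position 4 ('c'): continues run of 'c', length=2
  Position 5 ('a'): new char, reset run to 1
  Position 6 ('b'): new char, reset run to 1
  Position 7 ('c'): new char, reset run to 1
  Position 8 ('b'): new char, reset run to 1
  Position 9 ('a'): new char, reset run to 1
  Position 10 ('c'): new char, reset run to 1
Longest run: 'c' with length 2

2


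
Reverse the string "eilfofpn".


Input: eilfofpn
Reading characters right to left:
  Position 7: 'n'
  Position 6: 'p'
  Position 5: 'f'
  Position 4: 'o'
  Position 3: 'f'
  Position 2: 'l'
  Position 1: 'i'
  Position 0: 'e'
Reversed: npfoflie

npfoflie


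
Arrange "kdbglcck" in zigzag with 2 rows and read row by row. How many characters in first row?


Zigzag "kdbglcck" into 2 rows:
Placing characters:
  'k' => row 0
  'd' => row 1
  'b' => row 0
  'g' => row 1
  'l' => row 0
  'c' => row 1
  'c' => row 0
  'k' => row 1
Rows:
  Row 0: "kblc"
  Row 1: "dgck"
First row length: 4

4


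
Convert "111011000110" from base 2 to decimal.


Input: "111011000110" in base 2
Positional expansion:
  Digit '1' (value 1) x 2^11 = 2048
  Digit '1' (value 1) x 2^10 = 1024
  Digit '1' (value 1) x 2^9 = 512
  Digit '0' (value 0) x 2^8 = 0
  Digit '1' (value 1) x 2^7 = 128
  Digit '1' (value 1) x 2^6 = 64
  Digit '0' (value 0) x 2^5 = 0
  Digit '0' (value 0) x 2^4 = 0
  Digit '0' (value 0) x 2^3 = 0
  Digit '1' (value 1) x 2^2 = 4
  Digit '1' (value 1) x 2^1 = 2
  Digit '0' (value 0) x 2^0 = 0
Sum = 3782

3782


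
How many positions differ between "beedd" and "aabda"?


Comparing "beedd" and "aabda" position by position:
  Position 0: 'b' vs 'a' => DIFFER
  Position 1: 'e' vs 'a' => DIFFER
  Position 2: 'e' vs 'b' => DIFFER
  Position 3: 'd' vs 'd' => same
  Position 4: 'd' vs 'a' => DIFFER
Positions that differ: 4

4


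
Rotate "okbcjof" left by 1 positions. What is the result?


Input: "okbcjof", rotate left by 1
First 1 characters: "o"
Remaining characters: "kbcjof"
Concatenate remaining + first: "kbcjof" + "o" = "kbcjofo"

kbcjofo


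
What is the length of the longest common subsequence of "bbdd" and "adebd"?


LCS of "bbdd" and "adebd"
DP table:
           a    d    e    b    d
      0    0    0    0    0    0
  b   0    0    0    0    1    1
  b   0    0    0    0    1    1
  d   0    0    1    1    1    2
  d   0    0    1    1    1    2
LCS length = dp[4][5] = 2

2


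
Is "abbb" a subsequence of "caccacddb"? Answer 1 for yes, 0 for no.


Check if "abbb" is a subsequence of "caccacddb"
Greedy scan:
  Position 0 ('c'): no match needed
  Position 1 ('a'): matches sub[0] = 'a'
  Position 2 ('c'): no match needed
  Position 3 ('c'): no match needed
  Position 4 ('a'): no match needed
  Position 5 ('c'): no match needed
  Position 6 ('d'): no match needed
  Position 7 ('d'): no match needed
  Position 8 ('b'): matches sub[1] = 'b'
Only matched 2/4 characters => not a subsequence

0


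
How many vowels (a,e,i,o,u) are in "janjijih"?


Input: janjijih
Checking each character:
  'j' at position 0: consonant
  'a' at position 1: vowel (running total: 1)
  'n' at position 2: consonant
  'j' at position 3: consonant
  'i' at position 4: vowel (running total: 2)
  'j' at position 5: consonant
  'i' at position 6: vowel (running total: 3)
  'h' at position 7: consonant
Total vowels: 3

3


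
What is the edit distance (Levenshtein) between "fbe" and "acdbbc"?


Computing edit distance: "fbe" -> "acdbbc"
DP table:
           a    c    d    b    b    c
      0    1    2    3    4    5    6
  f   1    1    2    3    4    5    6
  b   2    2    2    3    3    4    5
  e   3    3    3    3    4    4    5
Edit distance = dp[3][6] = 5

5


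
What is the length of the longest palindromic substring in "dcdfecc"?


Input: "dcdfecc"
Checking substrings for palindromes:
  [0:3] "dcd" (len 3) => palindrome
  [5:7] "cc" (len 2) => palindrome
Longest palindromic substring: "dcd" with length 3

3


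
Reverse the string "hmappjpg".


Input: hmappjpg
Reading characters right to left:
  Position 7: 'g'
  Position 6: 'p'
  Position 5: 'j'
  Position 4: 'p'
  Position 3: 'p'
  Position 2: 'a'
  Position 1: 'm'
  Position 0: 'h'
Reversed: gpjppamh

gpjppamh


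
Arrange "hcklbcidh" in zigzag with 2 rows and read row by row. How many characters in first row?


Zigzag "hcklbcidh" into 2 rows:
Placing characters:
  'h' => row 0
  'c' => row 1
  'k' => row 0
  'l' => row 1
  'b' => row 0
  'c' => row 1
  'i' => row 0
  'd' => row 1
  'h' => row 0
Rows:
  Row 0: "hkbih"
  Row 1: "clcd"
First row length: 5

5


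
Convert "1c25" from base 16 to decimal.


Input: "1c25" in base 16
Positional expansion:
  Digit '1' (value 1) x 16^3 = 4096
  Digit 'c' (value 12) x 16^2 = 3072
  Digit '2' (value 2) x 16^1 = 32
  Digit '5' (value 5) x 16^0 = 5
Sum = 7205

7205


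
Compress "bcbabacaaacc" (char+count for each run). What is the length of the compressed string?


Input: bcbabacaaacc
Runs:
  'b' x 1 => "b1"
  'c' x 1 => "c1"
  'b' x 1 => "b1"
  'a' x 1 => "a1"
  'b' x 1 => "b1"
  'a' x 1 => "a1"
  'c' x 1 => "c1"
  'a' x 3 => "a3"
  'c' x 2 => "c2"
Compressed: "b1c1b1a1b1a1c1a3c2"
Compressed length: 18

18


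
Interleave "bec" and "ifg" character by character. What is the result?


Interleaving "bec" and "ifg":
  Position 0: 'b' from first, 'i' from second => "bi"
  Position 1: 'e' from first, 'f' from second => "ef"
  Position 2: 'c' from first, 'g' from second => "cg"
Result: biefcg

biefcg


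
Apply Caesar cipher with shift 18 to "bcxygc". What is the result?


Caesar cipher: shift "bcxygc" by 18
  'b' (pos 1) + 18 = pos 19 = 't'
  'c' (pos 2) + 18 = pos 20 = 'u'
  'x' (pos 23) + 18 = pos 15 = 'p'
  'y' (pos 24) + 18 = pos 16 = 'q'
  'g' (pos 6) + 18 = pos 24 = 'y'
  'c' (pos 2) + 18 = pos 20 = 'u'
Result: tupqyu

tupqyu


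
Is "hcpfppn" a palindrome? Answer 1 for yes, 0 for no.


Input: hcpfppn
Reversed: nppfpch
  Compare pos 0 ('h') with pos 6 ('n'): MISMATCH
  Compare pos 1 ('c') with pos 5 ('p'): MISMATCH
  Compare pos 2 ('p') with pos 4 ('p'): match
Result: not a palindrome

0


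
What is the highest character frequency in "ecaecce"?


Input: ecaecce
Character counts:
  'a': 1
  'c': 3
  'e': 3
Maximum frequency: 3

3


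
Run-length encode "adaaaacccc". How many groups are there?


Input: adaaaacccc
Scanning for consecutive runs:
  Group 1: 'a' x 1 (positions 0-0)
  Group 2: 'd' x 1 (positions 1-1)
  Group 3: 'a' x 4 (positions 2-5)
  Group 4: 'c' x 4 (positions 6-9)
Total groups: 4

4


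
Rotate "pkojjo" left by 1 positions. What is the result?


Input: "pkojjo", rotate left by 1
First 1 characters: "p"
Remaining characters: "kojjo"
Concatenate remaining + first: "kojjo" + "p" = "kojjop"

kojjop


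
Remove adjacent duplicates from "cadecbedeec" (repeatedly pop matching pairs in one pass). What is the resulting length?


Input: cadecbedeec
Stack-based adjacent duplicate removal:
  Read 'c': push. Stack: c
  Read 'a': push. Stack: ca
  Read 'd': push. Stack: cad
  Read 'e': push. Stack: cade
  Read 'c': push. Stack: cadec
  Read 'b': push. Stack: cadecb
  Read 'e': push. Stack: cadecbe
  Read 'd': push. Stack: cadecbed
  Read 'e': push. Stack: cadecbede
  Read 'e': matches stack top 'e' => pop. Stack: cadecbed
  Read 'c': push. Stack: cadecbedc
Final stack: "cadecbedc" (length 9)

9


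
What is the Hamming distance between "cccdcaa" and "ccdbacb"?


Comparing "cccdcaa" and "ccdbacb" position by position:
  Position 0: 'c' vs 'c' => same
  Position 1: 'c' vs 'c' => same
  Position 2: 'c' vs 'd' => differ
  Position 3: 'd' vs 'b' => differ
  Position 4: 'c' vs 'a' => differ
  Position 5: 'a' vs 'c' => differ
  Position 6: 'a' vs 'b' => differ
Total differences (Hamming distance): 5

5


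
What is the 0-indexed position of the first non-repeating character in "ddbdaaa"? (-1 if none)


Input: ddbdaaa
Character frequencies:
  'a': 3
  'b': 1
  'd': 3
Scanning left to right for freq == 1:
  Position 0 ('d'): freq=3, skip
  Position 1 ('d'): freq=3, skip
  Position 2 ('b'): unique! => answer = 2

2


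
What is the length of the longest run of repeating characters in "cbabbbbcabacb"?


Input: "cbabbbbcabacb"
Scanning for longest run:
  Position 1 ('b'): new char, reset run to 1
  Position 2 ('a'): new char, reset run to 1
  Position 3 ('b'): new char, reset run to 1
  Position 4 ('b'): continues run of 'b', length=2
  Position 5 ('b'): continues run of 'b', length=3
  Position 6 ('b'): continues run of 'b', length=4
  Position 7 ('c'): new char, reset run to 1
  Position 8 ('a'): new char, reset run to 1
  Position 9 ('b'): new char, reset run to 1
  Position 10 ('a'): new char, reset run to 1
  Position 11 ('c'): new char, reset run to 1
  Position 12 ('b'): new char, reset run to 1
Longest run: 'b' with length 4

4


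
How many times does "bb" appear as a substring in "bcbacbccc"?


Searching for "bb" in "bcbacbccc"
Scanning each position:
  Position 0: "bc" => no
  Position 1: "cb" => no
  Position 2: "ba" => no
  Position 3: "ac" => no
  Position 4: "cb" => no
  Position 5: "bc" => no
  Position 6: "cc" => no
  Position 7: "cc" => no
Total occurrences: 0

0
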